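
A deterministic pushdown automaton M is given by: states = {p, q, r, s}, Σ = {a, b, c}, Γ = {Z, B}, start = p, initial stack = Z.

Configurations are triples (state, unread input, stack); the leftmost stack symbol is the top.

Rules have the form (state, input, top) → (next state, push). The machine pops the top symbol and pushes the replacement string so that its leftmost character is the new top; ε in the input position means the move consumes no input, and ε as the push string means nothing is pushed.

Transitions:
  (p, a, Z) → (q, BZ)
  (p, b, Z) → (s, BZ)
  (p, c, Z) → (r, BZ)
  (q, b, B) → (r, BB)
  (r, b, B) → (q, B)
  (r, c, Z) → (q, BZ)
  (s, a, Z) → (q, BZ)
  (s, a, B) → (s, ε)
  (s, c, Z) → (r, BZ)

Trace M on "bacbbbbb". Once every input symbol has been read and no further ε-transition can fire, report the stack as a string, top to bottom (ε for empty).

BBBZ

(p, bacbbbbb, Z)
  read b, top Z: go to s, push BZ → (s, acbbbbb, BZ)
  read a, top B: go to s, push ε → (s, cbbbbb, Z)
  read c, top Z: go to r, push BZ → (r, bbbbb, BZ)
  read b, top B: go to q, push B → (q, bbbb, BZ)
  read b, top B: go to r, push BB → (r, bbb, BBZ)
  read b, top B: go to q, push B → (q, bb, BBZ)
  read b, top B: go to r, push BB → (r, b, BBBZ)
  read b, top B: go to q, push B → (q, ε, BBBZ)
All input consumed in state q with stack BBBZ.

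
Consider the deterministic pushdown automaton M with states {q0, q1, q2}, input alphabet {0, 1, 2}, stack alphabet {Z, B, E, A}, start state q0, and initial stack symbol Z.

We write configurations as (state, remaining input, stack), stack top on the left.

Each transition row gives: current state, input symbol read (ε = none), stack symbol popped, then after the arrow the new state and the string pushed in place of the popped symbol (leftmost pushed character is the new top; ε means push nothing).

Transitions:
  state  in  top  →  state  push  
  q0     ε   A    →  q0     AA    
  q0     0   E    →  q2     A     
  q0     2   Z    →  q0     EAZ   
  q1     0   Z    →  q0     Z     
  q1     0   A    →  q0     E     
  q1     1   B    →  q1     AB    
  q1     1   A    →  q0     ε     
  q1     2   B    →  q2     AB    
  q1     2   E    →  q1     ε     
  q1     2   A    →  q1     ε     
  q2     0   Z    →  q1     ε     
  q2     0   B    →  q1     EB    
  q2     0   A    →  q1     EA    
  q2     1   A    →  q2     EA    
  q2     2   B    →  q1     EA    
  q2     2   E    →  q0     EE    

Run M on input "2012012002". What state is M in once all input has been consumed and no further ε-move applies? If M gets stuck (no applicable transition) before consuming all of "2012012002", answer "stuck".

q1

(q0, 2012012002, Z) ⊢ (q0, 012012002, EAZ) ⊢ (q2, 12012002, AAZ) ⊢ (q2, 2012002, EAAZ) ⊢ (q0, 012002, EEAAZ) ⊢ (q2, 12002, AEAAZ) ⊢ (q2, 2002, EAEAAZ) ⊢ (q0, 002, EEAEAAZ) ⊢ (q2, 02, AEAEAAZ) ⊢ (q1, 2, EAEAEAAZ) ⊢ (q1, ε, AEAEAAZ)
All input consumed; M is in state q1.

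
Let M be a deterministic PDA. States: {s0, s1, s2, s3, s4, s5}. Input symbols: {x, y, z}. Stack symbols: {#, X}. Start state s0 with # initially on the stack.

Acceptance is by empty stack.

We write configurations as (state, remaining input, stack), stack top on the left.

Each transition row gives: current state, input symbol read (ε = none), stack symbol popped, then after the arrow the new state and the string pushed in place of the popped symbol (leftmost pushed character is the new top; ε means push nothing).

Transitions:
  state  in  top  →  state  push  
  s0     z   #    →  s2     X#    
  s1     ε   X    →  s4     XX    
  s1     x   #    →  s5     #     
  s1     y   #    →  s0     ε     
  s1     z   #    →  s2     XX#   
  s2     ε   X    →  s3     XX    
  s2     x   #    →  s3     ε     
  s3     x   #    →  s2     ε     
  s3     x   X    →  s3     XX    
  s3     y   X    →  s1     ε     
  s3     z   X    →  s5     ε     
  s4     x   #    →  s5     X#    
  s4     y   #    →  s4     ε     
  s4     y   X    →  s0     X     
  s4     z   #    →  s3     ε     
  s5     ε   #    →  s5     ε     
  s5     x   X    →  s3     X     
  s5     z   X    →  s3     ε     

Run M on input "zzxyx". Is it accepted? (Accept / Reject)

Accept

(s0, zzxyx, #)
  read z, top #: go to s2, push X# → (s2, zxyx, X#)
  ε-move, top X: go to s3, push XX → (s3, zxyx, XX#)
  read z, top X: go to s5, push ε → (s5, xyx, X#)
  read x, top X: go to s3, push X → (s3, yx, X#)
  read y, top X: go to s1, push ε → (s1, x, #)
  read x, top #: go to s5, push # → (s5, ε, #)
  ε-move, top #: go to s5, push ε → (s5, ε, ε)
All input consumed and the stack is empty.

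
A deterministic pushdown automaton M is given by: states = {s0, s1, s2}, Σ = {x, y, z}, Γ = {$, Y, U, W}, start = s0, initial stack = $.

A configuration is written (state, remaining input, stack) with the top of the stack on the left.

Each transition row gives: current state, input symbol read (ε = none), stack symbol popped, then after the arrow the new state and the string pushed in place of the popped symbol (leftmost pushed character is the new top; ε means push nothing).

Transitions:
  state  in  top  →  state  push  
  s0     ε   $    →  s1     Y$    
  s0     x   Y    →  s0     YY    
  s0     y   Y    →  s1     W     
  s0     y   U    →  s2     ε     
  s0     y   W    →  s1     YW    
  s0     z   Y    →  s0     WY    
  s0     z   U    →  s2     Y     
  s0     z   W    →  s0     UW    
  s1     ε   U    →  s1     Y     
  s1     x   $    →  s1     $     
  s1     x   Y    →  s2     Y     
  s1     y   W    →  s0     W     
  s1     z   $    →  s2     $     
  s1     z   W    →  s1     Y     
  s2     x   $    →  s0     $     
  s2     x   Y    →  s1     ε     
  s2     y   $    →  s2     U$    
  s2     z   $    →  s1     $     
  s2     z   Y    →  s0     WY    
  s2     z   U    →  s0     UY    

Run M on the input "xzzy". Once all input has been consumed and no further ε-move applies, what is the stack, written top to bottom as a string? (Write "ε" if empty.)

(s0, xzzy, $)
  ε-move, top $: go to s1, push Y$ → (s1, xzzy, Y$)
  read x, top Y: go to s2, push Y → (s2, zzy, Y$)
  read z, top Y: go to s0, push WY → (s0, zy, WY$)
  read z, top W: go to s0, push UW → (s0, y, UWY$)
  read y, top U: go to s2, push ε → (s2, ε, WY$)
All input consumed in state s2 with stack WY$.

WY$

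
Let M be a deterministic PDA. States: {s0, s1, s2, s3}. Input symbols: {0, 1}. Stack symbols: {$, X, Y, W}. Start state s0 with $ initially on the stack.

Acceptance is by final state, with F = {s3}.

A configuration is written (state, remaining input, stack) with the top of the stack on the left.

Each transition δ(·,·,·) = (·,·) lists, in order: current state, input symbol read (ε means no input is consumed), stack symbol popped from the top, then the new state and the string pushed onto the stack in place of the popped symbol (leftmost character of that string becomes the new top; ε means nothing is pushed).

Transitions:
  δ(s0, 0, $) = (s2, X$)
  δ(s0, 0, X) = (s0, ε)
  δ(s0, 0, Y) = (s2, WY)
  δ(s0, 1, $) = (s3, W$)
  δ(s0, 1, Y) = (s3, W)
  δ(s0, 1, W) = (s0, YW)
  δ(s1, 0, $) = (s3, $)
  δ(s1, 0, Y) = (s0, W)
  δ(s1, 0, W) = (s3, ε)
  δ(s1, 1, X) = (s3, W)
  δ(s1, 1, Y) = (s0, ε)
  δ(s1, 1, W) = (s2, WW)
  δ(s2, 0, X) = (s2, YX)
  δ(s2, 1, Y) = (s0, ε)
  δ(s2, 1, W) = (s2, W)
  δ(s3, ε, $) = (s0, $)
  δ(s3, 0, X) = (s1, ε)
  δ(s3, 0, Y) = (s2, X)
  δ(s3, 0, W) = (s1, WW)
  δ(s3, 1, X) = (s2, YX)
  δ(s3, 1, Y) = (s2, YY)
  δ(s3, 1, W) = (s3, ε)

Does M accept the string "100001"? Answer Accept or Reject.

Accept

(s0, 100001, $) ⊢ (s3, 00001, W$) ⊢ (s1, 0001, WW$) ⊢ (s3, 001, W$) ⊢ (s1, 01, WW$) ⊢ (s3, 1, W$) ⊢ (s3, ε, $)
All input consumed; state s3 ∈ F.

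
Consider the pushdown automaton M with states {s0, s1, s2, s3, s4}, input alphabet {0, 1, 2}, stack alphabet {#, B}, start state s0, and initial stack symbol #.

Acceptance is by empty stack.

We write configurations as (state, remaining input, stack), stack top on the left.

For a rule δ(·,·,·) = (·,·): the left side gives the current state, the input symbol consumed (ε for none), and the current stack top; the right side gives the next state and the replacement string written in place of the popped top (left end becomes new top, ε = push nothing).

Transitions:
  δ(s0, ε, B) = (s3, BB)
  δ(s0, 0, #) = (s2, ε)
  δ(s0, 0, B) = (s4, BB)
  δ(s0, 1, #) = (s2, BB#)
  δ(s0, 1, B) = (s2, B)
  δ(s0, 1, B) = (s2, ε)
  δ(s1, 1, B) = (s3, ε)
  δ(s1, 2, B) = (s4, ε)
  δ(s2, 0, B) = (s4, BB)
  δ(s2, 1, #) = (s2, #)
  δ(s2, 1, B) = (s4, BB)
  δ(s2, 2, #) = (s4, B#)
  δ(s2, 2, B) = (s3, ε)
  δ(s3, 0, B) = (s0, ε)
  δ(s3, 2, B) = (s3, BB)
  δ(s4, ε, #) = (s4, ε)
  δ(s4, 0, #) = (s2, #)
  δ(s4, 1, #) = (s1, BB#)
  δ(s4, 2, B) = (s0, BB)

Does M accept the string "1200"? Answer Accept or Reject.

Accept

One accepting computation: (s0, 1200, #) ⊢ (s2, 200, BB#) ⊢ (s3, 00, B#) ⊢ (s0, 0, #) ⊢ (s2, ε, ε)
All input consumed and the stack is empty.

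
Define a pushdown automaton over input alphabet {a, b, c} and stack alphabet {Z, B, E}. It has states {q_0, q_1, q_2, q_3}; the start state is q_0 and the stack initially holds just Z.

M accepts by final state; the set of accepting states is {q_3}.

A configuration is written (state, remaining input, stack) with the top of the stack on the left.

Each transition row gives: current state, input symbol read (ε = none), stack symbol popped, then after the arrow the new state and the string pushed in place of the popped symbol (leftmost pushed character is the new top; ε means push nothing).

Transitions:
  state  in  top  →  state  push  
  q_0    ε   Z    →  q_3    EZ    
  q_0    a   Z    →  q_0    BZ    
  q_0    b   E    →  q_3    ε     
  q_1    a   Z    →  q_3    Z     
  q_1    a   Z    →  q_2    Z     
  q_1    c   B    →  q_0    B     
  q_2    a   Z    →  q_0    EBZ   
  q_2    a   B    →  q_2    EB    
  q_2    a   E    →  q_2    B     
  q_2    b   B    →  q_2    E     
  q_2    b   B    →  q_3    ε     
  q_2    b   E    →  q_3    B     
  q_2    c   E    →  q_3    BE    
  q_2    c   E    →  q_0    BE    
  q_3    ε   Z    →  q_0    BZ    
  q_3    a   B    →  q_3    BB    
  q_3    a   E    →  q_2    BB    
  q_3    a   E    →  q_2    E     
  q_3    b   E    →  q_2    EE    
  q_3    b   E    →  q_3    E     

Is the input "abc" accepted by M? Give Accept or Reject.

One accepting computation: (q_0, abc, Z) ⊢ (q_3, abc, EZ) ⊢ (q_2, bc, BBZ) ⊢ (q_2, c, EBZ) ⊢ (q_3, ε, BEBZ)
All input consumed and state q_3 ∈ F.

Accept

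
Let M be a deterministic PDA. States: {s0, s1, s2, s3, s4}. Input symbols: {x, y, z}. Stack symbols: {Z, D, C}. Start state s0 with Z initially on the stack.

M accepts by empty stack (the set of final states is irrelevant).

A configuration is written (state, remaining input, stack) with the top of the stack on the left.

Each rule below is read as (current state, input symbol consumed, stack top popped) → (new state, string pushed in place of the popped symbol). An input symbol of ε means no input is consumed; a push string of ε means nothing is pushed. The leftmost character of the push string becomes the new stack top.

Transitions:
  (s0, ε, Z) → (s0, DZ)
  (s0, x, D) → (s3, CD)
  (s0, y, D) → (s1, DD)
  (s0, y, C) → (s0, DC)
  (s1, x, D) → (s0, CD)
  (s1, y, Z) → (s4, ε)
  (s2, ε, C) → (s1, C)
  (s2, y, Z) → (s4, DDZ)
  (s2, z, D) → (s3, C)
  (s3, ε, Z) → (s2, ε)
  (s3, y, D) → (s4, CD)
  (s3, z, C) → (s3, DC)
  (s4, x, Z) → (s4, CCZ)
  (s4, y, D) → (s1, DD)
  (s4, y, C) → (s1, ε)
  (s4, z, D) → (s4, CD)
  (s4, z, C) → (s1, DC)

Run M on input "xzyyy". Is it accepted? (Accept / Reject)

Reject

(s0, xzyyy, Z) ⊢ (s0, xzyyy, DZ) ⊢ (s3, zyyy, CDZ) ⊢ (s3, yyy, DCDZ) ⊢ (s4, yy, CDCDZ) ⊢ (s1, y, DCDZ)
No transition applies at (s1, y, DCDZ); input not fully consumed.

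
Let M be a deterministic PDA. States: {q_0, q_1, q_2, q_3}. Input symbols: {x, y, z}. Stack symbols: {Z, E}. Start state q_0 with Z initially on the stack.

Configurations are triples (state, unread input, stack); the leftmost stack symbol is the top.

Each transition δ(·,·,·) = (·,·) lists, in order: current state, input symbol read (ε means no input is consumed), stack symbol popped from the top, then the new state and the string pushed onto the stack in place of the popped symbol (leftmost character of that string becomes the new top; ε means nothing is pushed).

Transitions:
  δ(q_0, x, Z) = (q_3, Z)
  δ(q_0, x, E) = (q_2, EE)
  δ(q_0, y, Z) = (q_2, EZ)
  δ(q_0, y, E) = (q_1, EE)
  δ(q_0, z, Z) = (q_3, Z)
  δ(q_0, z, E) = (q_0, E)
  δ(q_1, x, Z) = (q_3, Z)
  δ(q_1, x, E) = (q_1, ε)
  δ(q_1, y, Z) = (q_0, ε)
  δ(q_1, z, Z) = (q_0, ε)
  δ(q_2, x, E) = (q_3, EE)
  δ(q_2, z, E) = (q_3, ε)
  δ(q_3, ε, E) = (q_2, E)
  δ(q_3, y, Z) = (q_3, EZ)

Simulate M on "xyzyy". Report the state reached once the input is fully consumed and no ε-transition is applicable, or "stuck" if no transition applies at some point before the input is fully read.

(q_0, xyzyy, Z) ⊢ (q_3, yzyy, Z) ⊢ (q_3, zyy, EZ) ⊢ (q_2, zyy, EZ) ⊢ (q_3, yy, Z) ⊢ (q_3, y, EZ) ⊢ (q_2, y, EZ)
No transition for (q_2, y, top E); M blocks with input y remaining.

stuck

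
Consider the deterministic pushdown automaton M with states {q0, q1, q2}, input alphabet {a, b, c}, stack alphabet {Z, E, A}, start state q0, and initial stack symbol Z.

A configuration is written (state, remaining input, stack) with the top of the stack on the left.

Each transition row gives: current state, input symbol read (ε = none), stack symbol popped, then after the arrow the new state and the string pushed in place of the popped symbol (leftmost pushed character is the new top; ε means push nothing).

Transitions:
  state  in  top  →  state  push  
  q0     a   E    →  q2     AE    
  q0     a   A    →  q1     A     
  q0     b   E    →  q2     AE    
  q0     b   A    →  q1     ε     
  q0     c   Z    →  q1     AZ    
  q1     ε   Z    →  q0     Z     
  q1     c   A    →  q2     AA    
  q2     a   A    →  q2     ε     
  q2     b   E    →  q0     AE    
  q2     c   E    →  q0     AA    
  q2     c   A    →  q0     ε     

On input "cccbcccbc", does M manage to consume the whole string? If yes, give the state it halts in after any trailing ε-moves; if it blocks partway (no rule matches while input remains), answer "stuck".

(q0, cccbcccbc, Z) ⊢ (q1, ccbcccbc, AZ) ⊢ (q2, cbcccbc, AAZ) ⊢ (q0, bcccbc, AZ) ⊢ (q1, cccbc, Z) ⊢ (q0, cccbc, Z) ⊢ (q1, ccbc, AZ) ⊢ (q2, cbc, AAZ) ⊢ (q0, bc, AZ) ⊢ (q1, c, Z) ⊢ (q0, c, Z) ⊢ (q1, ε, AZ)
All input consumed; M is in state q1.

q1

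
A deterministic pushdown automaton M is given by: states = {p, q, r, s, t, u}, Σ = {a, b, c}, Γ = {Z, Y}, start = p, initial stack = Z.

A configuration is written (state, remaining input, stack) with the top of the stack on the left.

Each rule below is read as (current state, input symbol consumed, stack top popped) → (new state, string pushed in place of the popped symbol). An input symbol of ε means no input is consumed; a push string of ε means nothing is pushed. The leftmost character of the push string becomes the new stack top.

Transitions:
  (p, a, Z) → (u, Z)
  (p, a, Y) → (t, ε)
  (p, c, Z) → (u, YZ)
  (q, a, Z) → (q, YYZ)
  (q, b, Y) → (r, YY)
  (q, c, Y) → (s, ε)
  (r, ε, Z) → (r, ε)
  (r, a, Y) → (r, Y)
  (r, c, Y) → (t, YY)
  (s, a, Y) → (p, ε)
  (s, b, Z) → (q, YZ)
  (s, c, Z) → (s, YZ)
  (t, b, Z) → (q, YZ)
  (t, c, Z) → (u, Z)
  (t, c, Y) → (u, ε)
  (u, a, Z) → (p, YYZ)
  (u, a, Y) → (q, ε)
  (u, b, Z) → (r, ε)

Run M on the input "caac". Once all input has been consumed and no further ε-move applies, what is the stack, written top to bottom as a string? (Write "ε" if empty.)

YZ

(p, caac, Z) ⊢ (u, aac, YZ) ⊢ (q, ac, Z) ⊢ (q, c, YYZ) ⊢ (s, ε, YZ)
All input consumed in state s with stack YZ.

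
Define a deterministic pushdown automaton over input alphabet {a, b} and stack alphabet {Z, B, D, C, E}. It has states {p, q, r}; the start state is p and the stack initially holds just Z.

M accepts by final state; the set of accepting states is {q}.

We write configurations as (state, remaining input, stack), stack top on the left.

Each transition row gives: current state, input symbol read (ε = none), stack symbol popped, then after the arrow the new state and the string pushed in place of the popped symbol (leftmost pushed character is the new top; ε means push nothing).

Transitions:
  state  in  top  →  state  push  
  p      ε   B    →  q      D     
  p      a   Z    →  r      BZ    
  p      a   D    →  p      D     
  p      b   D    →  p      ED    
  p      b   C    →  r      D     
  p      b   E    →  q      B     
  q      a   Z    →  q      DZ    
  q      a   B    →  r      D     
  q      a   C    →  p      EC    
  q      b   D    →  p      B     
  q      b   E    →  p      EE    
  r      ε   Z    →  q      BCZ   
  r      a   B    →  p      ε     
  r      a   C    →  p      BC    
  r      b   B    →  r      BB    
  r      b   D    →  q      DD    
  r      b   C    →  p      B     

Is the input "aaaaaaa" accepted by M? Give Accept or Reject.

(p, aaaaaaa, Z)
  read a, top Z: go to r, push BZ → (r, aaaaaa, BZ)
  read a, top B: go to p, push ε → (p, aaaaa, Z)
  read a, top Z: go to r, push BZ → (r, aaaa, BZ)
  read a, top B: go to p, push ε → (p, aaa, Z)
  read a, top Z: go to r, push BZ → (r, aa, BZ)
  read a, top B: go to p, push ε → (p, a, Z)
  read a, top Z: go to r, push BZ → (r, ε, BZ)
All input consumed; state r ∉ F and no further ε-move applies.

Reject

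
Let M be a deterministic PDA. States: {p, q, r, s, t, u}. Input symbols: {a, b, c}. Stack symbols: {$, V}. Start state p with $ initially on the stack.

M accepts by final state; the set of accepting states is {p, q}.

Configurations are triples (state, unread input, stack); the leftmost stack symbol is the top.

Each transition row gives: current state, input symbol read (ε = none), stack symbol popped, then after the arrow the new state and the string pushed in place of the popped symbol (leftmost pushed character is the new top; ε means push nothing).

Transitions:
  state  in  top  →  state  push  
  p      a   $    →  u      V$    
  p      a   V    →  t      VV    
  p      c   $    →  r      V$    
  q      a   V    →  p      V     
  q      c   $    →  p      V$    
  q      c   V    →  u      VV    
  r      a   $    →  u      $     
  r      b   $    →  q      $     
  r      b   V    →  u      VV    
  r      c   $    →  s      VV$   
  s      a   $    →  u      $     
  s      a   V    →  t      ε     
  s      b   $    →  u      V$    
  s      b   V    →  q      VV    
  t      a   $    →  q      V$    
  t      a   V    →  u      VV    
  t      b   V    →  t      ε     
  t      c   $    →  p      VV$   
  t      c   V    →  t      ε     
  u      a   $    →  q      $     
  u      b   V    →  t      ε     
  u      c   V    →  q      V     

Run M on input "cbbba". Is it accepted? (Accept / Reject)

Accept

(p, cbbba, $)
  read c, top $: go to r, push V$ → (r, bbba, V$)
  read b, top V: go to u, push VV → (u, bba, VV$)
  read b, top V: go to t, push ε → (t, ba, V$)
  read b, top V: go to t, push ε → (t, a, $)
  read a, top $: go to q, push V$ → (q, ε, V$)
All input consumed; state q ∈ F.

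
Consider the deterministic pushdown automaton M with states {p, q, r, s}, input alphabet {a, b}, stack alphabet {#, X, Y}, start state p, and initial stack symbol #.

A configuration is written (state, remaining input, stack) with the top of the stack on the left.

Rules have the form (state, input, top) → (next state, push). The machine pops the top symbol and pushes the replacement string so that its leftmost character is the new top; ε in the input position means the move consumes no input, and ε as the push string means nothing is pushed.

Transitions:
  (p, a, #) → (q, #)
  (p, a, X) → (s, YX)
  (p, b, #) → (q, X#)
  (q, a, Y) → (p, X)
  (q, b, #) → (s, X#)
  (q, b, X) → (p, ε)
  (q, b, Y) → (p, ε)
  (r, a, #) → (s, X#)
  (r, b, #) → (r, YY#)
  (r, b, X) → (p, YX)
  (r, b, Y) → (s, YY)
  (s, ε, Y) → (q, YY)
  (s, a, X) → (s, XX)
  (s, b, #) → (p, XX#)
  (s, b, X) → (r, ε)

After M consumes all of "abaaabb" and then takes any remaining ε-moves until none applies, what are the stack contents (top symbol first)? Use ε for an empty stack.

(p, abaaabb, #) ⊢ (q, baaabb, #) ⊢ (s, aaabb, X#) ⊢ (s, aabb, XX#) ⊢ (s, abb, XXX#) ⊢ (s, bb, XXXX#) ⊢ (r, b, XXX#) ⊢ (p, ε, YXXX#)
All input consumed in state p with stack YXXX#.

YXXX#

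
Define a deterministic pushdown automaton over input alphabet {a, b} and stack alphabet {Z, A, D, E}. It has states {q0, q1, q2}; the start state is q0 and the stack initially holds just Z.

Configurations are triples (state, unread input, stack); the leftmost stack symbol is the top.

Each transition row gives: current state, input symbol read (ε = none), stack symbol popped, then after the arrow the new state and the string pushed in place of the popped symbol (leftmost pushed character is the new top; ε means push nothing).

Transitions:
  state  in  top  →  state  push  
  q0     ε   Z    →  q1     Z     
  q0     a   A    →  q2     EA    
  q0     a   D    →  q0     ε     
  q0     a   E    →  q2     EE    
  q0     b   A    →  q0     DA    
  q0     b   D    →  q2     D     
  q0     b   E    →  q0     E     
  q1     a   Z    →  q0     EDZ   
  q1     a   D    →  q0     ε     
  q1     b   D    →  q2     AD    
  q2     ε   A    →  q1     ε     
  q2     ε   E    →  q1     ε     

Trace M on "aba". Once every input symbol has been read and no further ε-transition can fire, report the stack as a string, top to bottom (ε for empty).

(q0, aba, Z) ⊢ (q1, aba, Z) ⊢ (q0, ba, EDZ) ⊢ (q0, a, EDZ) ⊢ (q2, ε, EEDZ) ⊢ (q1, ε, EDZ)
All input consumed in state q1 with stack EDZ.

EDZ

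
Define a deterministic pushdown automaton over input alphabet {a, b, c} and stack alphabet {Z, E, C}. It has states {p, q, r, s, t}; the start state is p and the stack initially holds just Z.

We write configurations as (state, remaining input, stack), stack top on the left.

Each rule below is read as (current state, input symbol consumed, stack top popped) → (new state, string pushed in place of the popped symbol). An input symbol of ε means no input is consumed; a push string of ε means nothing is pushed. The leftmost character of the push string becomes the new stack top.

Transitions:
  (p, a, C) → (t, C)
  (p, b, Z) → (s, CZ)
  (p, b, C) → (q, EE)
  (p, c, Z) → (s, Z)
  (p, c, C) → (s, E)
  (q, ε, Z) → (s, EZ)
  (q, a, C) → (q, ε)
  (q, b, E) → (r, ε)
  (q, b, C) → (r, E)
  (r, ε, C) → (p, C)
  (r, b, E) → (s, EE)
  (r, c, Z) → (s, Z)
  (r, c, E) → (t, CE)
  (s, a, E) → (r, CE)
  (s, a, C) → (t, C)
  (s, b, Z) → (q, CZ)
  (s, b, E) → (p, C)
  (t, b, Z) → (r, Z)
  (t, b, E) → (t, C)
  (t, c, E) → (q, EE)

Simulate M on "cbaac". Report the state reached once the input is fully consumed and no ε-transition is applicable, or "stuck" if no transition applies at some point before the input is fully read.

(p, cbaac, Z)
  read c, top Z: go to s, push Z → (s, baac, Z)
  read b, top Z: go to q, push CZ → (q, aac, CZ)
  read a, top C: go to q, push ε → (q, ac, Z)
  ε-move, top Z: go to s, push EZ → (s, ac, EZ)
  read a, top E: go to r, push CE → (r, c, CEZ)
  ε-move, top C: go to p, push C → (p, c, CEZ)
  read c, top C: go to s, push E → (s, ε, EEZ)
All input consumed; M is in state s.

s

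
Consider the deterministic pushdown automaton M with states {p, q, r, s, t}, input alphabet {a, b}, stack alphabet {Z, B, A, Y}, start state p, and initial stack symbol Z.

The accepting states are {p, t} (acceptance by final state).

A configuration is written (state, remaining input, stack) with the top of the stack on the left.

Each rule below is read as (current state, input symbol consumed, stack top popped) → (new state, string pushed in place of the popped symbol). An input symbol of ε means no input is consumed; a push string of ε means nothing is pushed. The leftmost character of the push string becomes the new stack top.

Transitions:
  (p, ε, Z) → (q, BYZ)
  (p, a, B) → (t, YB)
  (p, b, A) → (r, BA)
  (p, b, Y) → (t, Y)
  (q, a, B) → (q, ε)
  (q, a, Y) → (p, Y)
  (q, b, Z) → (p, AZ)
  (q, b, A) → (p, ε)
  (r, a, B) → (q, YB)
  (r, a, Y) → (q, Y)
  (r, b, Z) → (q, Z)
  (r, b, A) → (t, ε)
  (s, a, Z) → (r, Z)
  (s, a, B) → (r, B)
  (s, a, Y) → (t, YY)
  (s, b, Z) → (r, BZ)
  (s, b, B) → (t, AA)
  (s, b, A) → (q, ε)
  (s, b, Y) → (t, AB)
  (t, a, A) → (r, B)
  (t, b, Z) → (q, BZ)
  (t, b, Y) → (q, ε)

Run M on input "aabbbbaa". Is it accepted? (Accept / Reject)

Accept

(p, aabbbbaa, Z)
  ε-move, top Z: go to q, push BYZ → (q, aabbbbaa, BYZ)
  read a, top B: go to q, push ε → (q, abbbbaa, YZ)
  read a, top Y: go to p, push Y → (p, bbbbaa, YZ)
  read b, top Y: go to t, push Y → (t, bbbaa, YZ)
  read b, top Y: go to q, push ε → (q, bbaa, Z)
  read b, top Z: go to p, push AZ → (p, baa, AZ)
  read b, top A: go to r, push BA → (r, aa, BAZ)
  read a, top B: go to q, push YB → (q, a, YBAZ)
  read a, top Y: go to p, push Y → (p, ε, YBAZ)
All input consumed; state p ∈ F.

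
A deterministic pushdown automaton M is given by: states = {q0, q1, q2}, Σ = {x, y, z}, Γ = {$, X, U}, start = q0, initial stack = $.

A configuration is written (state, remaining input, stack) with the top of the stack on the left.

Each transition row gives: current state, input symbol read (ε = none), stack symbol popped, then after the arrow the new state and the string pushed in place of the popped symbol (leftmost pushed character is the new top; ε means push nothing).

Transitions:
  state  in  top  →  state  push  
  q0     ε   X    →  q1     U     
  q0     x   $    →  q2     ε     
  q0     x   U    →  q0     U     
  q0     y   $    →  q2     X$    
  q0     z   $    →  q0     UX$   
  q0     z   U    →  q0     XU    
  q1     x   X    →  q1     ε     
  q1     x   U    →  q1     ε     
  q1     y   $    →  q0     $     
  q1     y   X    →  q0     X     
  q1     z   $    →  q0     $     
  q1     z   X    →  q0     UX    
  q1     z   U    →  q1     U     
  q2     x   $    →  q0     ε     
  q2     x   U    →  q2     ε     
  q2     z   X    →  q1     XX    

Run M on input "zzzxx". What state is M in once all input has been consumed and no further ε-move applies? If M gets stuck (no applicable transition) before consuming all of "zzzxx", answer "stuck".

q1

(q0, zzzxx, $)
  read z, top $: go to q0, push UX$ → (q0, zzxx, UX$)
  read z, top U: go to q0, push XU → (q0, zxx, XUX$)
  ε-move, top X: go to q1, push U → (q1, zxx, UUX$)
  read z, top U: go to q1, push U → (q1, xx, UUX$)
  read x, top U: go to q1, push ε → (q1, x, UX$)
  read x, top U: go to q1, push ε → (q1, ε, X$)
All input consumed; M is in state q1.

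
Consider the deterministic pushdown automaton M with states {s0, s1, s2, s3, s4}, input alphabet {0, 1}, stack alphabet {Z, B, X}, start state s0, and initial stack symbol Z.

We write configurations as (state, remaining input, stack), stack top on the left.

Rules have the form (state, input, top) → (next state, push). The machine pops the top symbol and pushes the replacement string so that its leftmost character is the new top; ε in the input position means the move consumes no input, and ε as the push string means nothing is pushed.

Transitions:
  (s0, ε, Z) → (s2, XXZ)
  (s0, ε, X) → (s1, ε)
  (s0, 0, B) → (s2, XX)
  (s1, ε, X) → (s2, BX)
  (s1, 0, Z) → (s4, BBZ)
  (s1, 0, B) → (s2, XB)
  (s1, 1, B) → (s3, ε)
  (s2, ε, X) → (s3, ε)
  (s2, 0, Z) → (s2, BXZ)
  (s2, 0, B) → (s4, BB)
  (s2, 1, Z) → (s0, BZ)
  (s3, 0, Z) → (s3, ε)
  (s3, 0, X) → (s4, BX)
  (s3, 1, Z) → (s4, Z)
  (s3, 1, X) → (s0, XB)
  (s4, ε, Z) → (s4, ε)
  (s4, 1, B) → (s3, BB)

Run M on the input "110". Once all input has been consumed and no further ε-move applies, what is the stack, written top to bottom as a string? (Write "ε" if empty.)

ε

(s0, 110, Z) ⊢ (s2, 110, XXZ) ⊢ (s3, 110, XZ) ⊢ (s0, 10, XBZ) ⊢ (s1, 10, BZ) ⊢ (s3, 0, Z) ⊢ (s3, ε, ε)
All input consumed in state s3 with stack ε.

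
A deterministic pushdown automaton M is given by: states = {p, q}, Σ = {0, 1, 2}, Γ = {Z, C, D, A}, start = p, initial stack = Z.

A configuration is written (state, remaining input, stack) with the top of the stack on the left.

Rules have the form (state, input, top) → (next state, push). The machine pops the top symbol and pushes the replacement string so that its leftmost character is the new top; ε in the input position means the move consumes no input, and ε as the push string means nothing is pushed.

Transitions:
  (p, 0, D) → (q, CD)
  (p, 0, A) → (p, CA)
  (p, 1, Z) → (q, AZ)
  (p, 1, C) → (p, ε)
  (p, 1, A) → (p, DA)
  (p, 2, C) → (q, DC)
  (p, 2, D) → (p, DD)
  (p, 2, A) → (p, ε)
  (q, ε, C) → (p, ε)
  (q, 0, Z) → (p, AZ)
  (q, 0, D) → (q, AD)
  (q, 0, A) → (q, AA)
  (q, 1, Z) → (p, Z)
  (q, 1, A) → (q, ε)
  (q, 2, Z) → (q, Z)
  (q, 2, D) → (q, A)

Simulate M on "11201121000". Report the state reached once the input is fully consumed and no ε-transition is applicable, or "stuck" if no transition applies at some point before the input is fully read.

(p, 11201121000, Z)
  read 1, top Z: go to q, push AZ → (q, 1201121000, AZ)
  read 1, top A: go to q, push ε → (q, 201121000, Z)
  read 2, top Z: go to q, push Z → (q, 01121000, Z)
  read 0, top Z: go to p, push AZ → (p, 1121000, AZ)
  read 1, top A: go to p, push DA → (p, 121000, DAZ)
No transition for (p, 1, top D); M blocks with input 121000 remaining.

stuck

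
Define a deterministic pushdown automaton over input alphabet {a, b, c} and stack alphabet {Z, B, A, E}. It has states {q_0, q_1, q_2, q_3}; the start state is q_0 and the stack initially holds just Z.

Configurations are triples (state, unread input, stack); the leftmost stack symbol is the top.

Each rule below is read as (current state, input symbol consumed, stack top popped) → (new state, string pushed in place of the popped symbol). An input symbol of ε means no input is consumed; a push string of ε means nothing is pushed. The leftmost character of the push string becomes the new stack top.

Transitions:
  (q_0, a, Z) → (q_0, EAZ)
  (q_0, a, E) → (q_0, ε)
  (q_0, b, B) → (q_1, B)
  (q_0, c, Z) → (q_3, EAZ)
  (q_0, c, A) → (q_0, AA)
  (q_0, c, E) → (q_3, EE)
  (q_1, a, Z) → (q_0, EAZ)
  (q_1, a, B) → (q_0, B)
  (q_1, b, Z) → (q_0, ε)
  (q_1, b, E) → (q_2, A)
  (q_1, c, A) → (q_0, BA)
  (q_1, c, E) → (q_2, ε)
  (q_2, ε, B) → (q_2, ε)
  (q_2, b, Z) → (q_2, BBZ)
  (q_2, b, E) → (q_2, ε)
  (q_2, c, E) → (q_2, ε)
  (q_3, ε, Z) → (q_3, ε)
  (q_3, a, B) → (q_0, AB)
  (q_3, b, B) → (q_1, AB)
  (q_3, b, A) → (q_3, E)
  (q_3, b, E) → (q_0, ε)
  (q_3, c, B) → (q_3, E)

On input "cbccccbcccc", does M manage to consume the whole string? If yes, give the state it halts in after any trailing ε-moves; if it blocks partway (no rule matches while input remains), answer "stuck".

(q_0, cbccccbcccc, Z)
  read c, top Z: go to q_3, push EAZ → (q_3, bccccbcccc, EAZ)
  read b, top E: go to q_0, push ε → (q_0, ccccbcccc, AZ)
  read c, top A: go to q_0, push AA → (q_0, cccbcccc, AAZ)
  read c, top A: go to q_0, push AA → (q_0, ccbcccc, AAAZ)
  read c, top A: go to q_0, push AA → (q_0, cbcccc, AAAAZ)
  read c, top A: go to q_0, push AA → (q_0, bcccc, AAAAAZ)
No transition for (q_0, b, top A); M blocks with input bcccc remaining.

stuck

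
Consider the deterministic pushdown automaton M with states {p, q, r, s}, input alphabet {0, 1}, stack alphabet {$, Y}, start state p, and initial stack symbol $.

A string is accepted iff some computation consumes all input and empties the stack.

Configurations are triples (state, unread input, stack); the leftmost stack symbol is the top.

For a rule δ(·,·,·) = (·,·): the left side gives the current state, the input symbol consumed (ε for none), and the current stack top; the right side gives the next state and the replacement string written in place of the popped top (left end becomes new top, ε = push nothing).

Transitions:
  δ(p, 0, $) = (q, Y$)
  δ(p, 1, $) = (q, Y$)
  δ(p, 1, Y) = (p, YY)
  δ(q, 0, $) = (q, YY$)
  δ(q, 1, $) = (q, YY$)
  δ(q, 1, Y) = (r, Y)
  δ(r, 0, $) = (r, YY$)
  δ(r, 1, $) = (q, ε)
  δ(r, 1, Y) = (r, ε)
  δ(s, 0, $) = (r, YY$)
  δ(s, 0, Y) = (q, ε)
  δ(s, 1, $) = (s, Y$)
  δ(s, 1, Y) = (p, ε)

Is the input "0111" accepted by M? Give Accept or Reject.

Accept

(p, 0111, $)
  read 0, top $: go to q, push Y$ → (q, 111, Y$)
  read 1, top Y: go to r, push Y → (r, 11, Y$)
  read 1, top Y: go to r, push ε → (r, 1, $)
  read 1, top $: go to q, push ε → (q, ε, ε)
All input consumed and the stack is empty.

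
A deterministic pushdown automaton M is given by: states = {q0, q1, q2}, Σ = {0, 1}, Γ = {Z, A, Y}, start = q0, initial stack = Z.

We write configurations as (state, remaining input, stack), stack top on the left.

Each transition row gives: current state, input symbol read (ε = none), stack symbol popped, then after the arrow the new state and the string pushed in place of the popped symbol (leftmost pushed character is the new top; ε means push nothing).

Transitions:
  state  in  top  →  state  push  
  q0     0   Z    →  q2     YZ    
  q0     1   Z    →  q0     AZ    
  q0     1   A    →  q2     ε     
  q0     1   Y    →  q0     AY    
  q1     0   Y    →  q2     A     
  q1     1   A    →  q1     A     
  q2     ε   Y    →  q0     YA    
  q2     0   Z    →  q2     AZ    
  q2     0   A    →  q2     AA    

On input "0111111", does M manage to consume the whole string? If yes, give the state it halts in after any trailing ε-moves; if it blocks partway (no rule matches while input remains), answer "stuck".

q0

(q0, 0111111, Z)
  read 0, top Z: go to q2, push YZ → (q2, 111111, YZ)
  ε-move, top Y: go to q0, push YA → (q0, 111111, YAZ)
  read 1, top Y: go to q0, push AY → (q0, 11111, AYAZ)
  read 1, top A: go to q2, push ε → (q2, 1111, YAZ)
  ε-move, top Y: go to q0, push YA → (q0, 1111, YAAZ)
  read 1, top Y: go to q0, push AY → (q0, 111, AYAAZ)
  read 1, top A: go to q2, push ε → (q2, 11, YAAZ)
  ε-move, top Y: go to q0, push YA → (q0, 11, YAAAZ)
  read 1, top Y: go to q0, push AY → (q0, 1, AYAAAZ)
  read 1, top A: go to q2, push ε → (q2, ε, YAAAZ)
  ε-move, top Y: go to q0, push YA → (q0, ε, YAAAAZ)
All input consumed; M is in state q0.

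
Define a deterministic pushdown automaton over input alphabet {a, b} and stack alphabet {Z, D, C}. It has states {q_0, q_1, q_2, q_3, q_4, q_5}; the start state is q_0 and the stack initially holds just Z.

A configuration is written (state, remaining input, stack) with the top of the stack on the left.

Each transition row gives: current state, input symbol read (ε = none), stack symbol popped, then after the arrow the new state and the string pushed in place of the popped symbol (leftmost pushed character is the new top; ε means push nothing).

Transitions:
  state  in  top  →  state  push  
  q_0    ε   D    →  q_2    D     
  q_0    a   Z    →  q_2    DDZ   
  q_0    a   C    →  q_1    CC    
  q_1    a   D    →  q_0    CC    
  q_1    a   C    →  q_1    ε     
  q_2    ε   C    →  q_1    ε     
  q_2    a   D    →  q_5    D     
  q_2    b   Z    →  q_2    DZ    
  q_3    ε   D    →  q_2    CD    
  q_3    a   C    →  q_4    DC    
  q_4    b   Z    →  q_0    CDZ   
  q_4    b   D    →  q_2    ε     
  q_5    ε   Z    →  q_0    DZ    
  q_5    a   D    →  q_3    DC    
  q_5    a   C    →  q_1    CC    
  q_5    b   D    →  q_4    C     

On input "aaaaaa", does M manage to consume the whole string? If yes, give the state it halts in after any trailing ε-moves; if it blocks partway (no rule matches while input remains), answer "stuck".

(q_0, aaaaaa, Z)
  read a, top Z: go to q_2, push DDZ → (q_2, aaaaa, DDZ)
  read a, top D: go to q_5, push D → (q_5, aaaa, DDZ)
  read a, top D: go to q_3, push DC → (q_3, aaa, DCDZ)
  ε-move, top D: go to q_2, push CD → (q_2, aaa, CDCDZ)
  ε-move, top C: go to q_1, push ε → (q_1, aaa, DCDZ)
  read a, top D: go to q_0, push CC → (q_0, aa, CCCDZ)
  read a, top C: go to q_1, push CC → (q_1, a, CCCCDZ)
  read a, top C: go to q_1, push ε → (q_1, ε, CCCDZ)
All input consumed; M is in state q_1.

q_1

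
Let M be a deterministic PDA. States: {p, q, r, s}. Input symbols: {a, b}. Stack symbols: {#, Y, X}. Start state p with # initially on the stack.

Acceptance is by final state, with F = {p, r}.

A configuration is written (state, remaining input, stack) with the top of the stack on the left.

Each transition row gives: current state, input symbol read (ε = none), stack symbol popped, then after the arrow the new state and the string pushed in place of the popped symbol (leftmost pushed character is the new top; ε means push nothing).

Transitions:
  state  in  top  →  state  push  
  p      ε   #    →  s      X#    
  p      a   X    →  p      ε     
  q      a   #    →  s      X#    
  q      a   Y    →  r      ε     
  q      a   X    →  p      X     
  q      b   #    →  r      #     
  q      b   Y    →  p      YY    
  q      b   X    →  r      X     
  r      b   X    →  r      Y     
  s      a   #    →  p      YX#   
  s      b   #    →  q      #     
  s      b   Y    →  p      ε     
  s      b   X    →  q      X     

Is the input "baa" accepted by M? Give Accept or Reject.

(p, baa, #)
  ε-move, top #: go to s, push X# → (s, baa, X#)
  read b, top X: go to q, push X → (q, aa, X#)
  read a, top X: go to p, push X → (p, a, X#)
  read a, top X: go to p, push ε → (p, ε, #)
All input consumed; state p ∈ F.

Accept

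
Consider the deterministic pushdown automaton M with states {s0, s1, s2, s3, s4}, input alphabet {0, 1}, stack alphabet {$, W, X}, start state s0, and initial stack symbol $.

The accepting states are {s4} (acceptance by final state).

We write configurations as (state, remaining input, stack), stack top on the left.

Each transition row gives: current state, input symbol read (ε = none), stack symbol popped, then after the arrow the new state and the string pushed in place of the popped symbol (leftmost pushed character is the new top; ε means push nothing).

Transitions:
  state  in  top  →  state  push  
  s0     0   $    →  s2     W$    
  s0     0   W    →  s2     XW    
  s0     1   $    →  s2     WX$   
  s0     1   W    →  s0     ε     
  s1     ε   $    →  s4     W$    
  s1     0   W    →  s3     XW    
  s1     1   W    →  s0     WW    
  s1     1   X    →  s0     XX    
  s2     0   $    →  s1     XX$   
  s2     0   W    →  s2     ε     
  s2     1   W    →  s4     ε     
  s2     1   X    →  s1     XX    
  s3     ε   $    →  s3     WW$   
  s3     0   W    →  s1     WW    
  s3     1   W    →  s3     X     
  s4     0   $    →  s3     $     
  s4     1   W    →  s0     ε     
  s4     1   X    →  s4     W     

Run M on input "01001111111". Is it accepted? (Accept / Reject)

(s0, 01001111111, $)
  read 0, top $: go to s2, push W$ → (s2, 1001111111, W$)
  read 1, top W: go to s4, push ε → (s4, 001111111, $)
  read 0, top $: go to s3, push $ → (s3, 01111111, $)
  ε-move, top $: go to s3, push WW$ → (s3, 01111111, WW$)
  read 0, top W: go to s1, push WW → (s1, 1111111, WWW$)
  read 1, top W: go to s0, push WW → (s0, 111111, WWWW$)
  read 1, top W: go to s0, push ε → (s0, 11111, WWW$)
  read 1, top W: go to s0, push ε → (s0, 1111, WW$)
  read 1, top W: go to s0, push ε → (s0, 111, W$)
  read 1, top W: go to s0, push ε → (s0, 11, $)
  read 1, top $: go to s2, push WX$ → (s2, 1, WX$)
  read 1, top W: go to s4, push ε → (s4, ε, X$)
All input consumed; state s4 ∈ F.

Accept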